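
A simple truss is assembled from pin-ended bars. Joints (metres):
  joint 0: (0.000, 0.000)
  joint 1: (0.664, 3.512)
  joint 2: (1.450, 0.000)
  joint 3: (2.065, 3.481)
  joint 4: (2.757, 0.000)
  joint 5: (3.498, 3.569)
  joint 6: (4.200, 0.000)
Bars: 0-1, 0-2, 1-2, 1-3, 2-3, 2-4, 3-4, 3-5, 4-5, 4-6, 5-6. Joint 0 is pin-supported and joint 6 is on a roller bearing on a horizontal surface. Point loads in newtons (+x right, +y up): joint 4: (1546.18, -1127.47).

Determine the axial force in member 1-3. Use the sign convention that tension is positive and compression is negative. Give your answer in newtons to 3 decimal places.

N=7 nodes, M=11 members, R=3 reactions → 2N=14, M+R=14
member 0 (0-1): L=3.5742, (cx,cy)=(0.1858,0.9826)
member 1 (0-2): L=1.4500, (cx,cy)=(1.0000,0.0000)
member 2 (1-2): L=3.5989, (cx,cy)=(0.2184,-0.9759)
member 3 (1-3): L=1.4013, (cx,cy)=(0.9998,-0.0221)
member 4 (2-3): L=3.5349, (cx,cy)=(0.1740,0.9847)
member 5 (2-4): L=1.3070, (cx,cy)=(1.0000,0.0000)
member 6 (3-4): L=3.5491, (cx,cy)=(0.1950,-0.9808)
member 7 (3-5): L=1.4357, (cx,cy)=(0.9981,0.0613)
member 8 (4-5): L=3.6451, (cx,cy)=(0.2033,0.9791)
member 9 (4-6): L=1.4430, (cx,cy)=(1.0000,0.0000)
member 10 (5-6): L=3.6374, (cx,cy)=(0.1930,-0.9812)
solve A·x = −loads:
  F[0-1] = -394.2291 N (compression)
  F[0-2] = +1619.4179 N (tension)
  F[1-2] = +400.5936 N (tension)
  F[1-3] = -160.7673 N (compression)
  F[2-3] = -396.9771 N (compression)
  F[2-4] = +1775.9737 N (tension)
  F[3-4] = +375.9690 N (tension)
  F[3-5] = -303.6704 N (compression)
  F[4-5] = +774.8970 N (tension)
  F[4-6] = +145.5737 N (tension)
  F[5-6] = -754.2844 N (compression)
  Rx@0 = -1546.1800 N
  Ry@0 = +387.3665 N
  Ry@6 = +740.1035 N

-160.767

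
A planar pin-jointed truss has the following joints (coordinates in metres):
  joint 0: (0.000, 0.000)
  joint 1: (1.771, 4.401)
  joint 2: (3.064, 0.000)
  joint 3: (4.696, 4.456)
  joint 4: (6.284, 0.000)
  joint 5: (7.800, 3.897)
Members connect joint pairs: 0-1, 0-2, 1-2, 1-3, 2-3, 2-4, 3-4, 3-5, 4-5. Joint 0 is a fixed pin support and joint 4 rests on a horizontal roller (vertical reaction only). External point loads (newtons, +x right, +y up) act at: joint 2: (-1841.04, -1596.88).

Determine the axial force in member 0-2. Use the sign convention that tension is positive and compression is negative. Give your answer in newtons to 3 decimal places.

N=6 nodes, M=9 members, R=3 reactions → 2N=12, M+R=12
member 0 (0-1): L=4.7440, (cx,cy)=(0.3733,0.9277)
member 1 (0-2): L=3.0640, (cx,cy)=(1.0000,0.0000)
member 2 (1-2): L=4.5870, (cx,cy)=(0.2819,-0.9594)
member 3 (1-3): L=2.9255, (cx,cy)=(0.9998,0.0188)
member 4 (2-3): L=4.7455, (cx,cy)=(0.3439,0.9390)
member 5 (2-4): L=3.2200, (cx,cy)=(1.0000,0.0000)
member 6 (3-4): L=4.7305, (cx,cy)=(0.3357,-0.9420)
member 7 (3-5): L=3.1539, (cx,cy)=(0.9842,-0.1772)
member 8 (4-5): L=4.1815, (cx,cy)=(0.3626,0.9320)
solve A·x = −loads:
  F[0-1] = -882.0282 N (compression)
  F[0-2] = -1511.7647 N (compression)
  F[1-2] = +841.7419 N (tension)
  F[1-3] = -566.6482 N (compression)
  F[2-3] = +840.5420 N (tension)
  F[2-4] = +277.4790 N (tension)
  F[3-4] = -826.5844 N (compression)
  F[3-5] = +0.0000 N (tension)
  F[4-5] = -0.0000 N (compression)
  Rx@0 = +1841.0400 N
  Ry@0 = +818.2612 N
  Ry@4 = +778.6188 N

-1511.765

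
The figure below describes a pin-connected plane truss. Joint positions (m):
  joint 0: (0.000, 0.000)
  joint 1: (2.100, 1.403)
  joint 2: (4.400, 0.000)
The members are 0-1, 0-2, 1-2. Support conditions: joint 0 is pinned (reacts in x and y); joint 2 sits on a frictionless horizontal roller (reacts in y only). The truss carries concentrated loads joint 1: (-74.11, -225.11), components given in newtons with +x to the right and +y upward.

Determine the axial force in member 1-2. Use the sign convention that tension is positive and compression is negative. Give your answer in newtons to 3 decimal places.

N=3 nodes, M=3 members, R=3 reactions → 2N=6, M+R=6
member 0 (0-1): L=2.5256, (cx,cy)=(0.8315,0.5555)
member 1 (0-2): L=4.4000, (cx,cy)=(1.0000,0.0000)
member 2 (1-2): L=2.6941, (cx,cy)=(0.8537,-0.5208)
solve A·x = −loads:
  F[0-1] = -254.3590 N (compression)
  F[0-2] = +137.3900 N (tension)
  F[1-2] = -160.9340 N (compression)
  Rx@0 = +74.1100 N
  Ry@0 = +141.3021 N
  Ry@2 = +83.8079 N

-160.934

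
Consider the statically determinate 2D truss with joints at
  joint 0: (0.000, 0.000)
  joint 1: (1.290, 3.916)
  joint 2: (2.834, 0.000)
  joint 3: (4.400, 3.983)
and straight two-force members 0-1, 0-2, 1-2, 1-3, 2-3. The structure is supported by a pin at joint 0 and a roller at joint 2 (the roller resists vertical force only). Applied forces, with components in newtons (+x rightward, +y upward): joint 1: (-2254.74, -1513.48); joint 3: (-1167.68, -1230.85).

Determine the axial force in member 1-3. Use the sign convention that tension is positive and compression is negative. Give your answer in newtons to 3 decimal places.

N=4 nodes, M=5 members, R=3 reactions → 2N=8, M+R=8
member 0 (0-1): L=4.1230, (cx,cy)=(0.3129,0.9498)
member 1 (0-2): L=2.8340, (cx,cy)=(1.0000,0.0000)
member 2 (1-2): L=4.2094, (cx,cy)=(0.3668,-0.9303)
member 3 (1-3): L=3.1107, (cx,cy)=(0.9998,0.0215)
member 4 (2-3): L=4.2798, (cx,cy)=(0.3659,0.9307)
solve A·x = −loads:
  F[0-1] = -5160.1825 N (compression)
  F[0-2] = -1807.9087 N (compression)
  F[1-2] = +3625.4631 N (tension)
  F[1-3] = -689.7465 N (compression)
  F[2-3] = -1306.6043 N (compression)
  Rx@0 = +3422.4200 N
  Ry@0 = +4901.1056 N
  Ry@2 = -2156.7756 N

-689.746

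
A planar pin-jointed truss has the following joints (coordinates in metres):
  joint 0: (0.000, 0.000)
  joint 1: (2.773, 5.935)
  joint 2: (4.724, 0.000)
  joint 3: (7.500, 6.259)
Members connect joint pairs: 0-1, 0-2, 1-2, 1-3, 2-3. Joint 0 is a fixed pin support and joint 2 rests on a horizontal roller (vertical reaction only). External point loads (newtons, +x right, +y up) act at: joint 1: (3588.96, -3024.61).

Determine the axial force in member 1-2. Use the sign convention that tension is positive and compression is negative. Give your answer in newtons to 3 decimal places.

N=4 nodes, M=5 members, R=3 reactions → 2N=8, M+R=8
member 0 (0-1): L=6.5509, (cx,cy)=(0.4233,0.9060)
member 1 (0-2): L=4.7240, (cx,cy)=(1.0000,0.0000)
member 2 (1-2): L=6.2474, (cx,cy)=(0.3123,-0.9500)
member 3 (1-3): L=4.7381, (cx,cy)=(0.9977,0.0684)
member 4 (2-3): L=6.8470, (cx,cy)=(0.4054,0.9141)
solve A·x = −loads:
  F[0-1] = +3598.1000 N (tension)
  F[0-2] = +2065.8725 N (tension)
  F[1-2] = -6615.2918 N (compression)
  F[1-3] = +0.0000 N (tension)
  F[2-3] = -0.0000 N (compression)
  Rx@0 = -3588.9600 N
  Ry@0 = -3259.8356 N
  Ry@2 = +6284.4456 N

-6615.292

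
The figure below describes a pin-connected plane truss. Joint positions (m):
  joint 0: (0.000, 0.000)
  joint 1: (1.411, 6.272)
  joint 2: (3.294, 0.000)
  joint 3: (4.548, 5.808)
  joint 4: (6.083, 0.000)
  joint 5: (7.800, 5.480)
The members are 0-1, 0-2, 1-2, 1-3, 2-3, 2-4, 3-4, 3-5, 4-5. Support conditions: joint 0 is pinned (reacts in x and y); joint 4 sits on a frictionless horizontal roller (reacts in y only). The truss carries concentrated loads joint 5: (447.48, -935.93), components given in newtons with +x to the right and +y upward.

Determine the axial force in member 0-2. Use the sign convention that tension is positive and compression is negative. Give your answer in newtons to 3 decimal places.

N=6 nodes, M=9 members, R=3 reactions → 2N=12, M+R=12
member 0 (0-1): L=6.4288, (cx,cy)=(0.2195,0.9756)
member 1 (0-2): L=3.2940, (cx,cy)=(1.0000,0.0000)
member 2 (1-2): L=6.5486, (cx,cy)=(0.2875,-0.9578)
member 3 (1-3): L=3.1711, (cx,cy)=(0.9892,-0.1463)
member 4 (2-3): L=5.9418, (cx,cy)=(0.2110,0.9775)
member 5 (2-4): L=2.7890, (cx,cy)=(1.0000,0.0000)
member 6 (3-4): L=6.0074, (cx,cy)=(0.2555,-0.9668)
member 7 (3-5): L=3.2685, (cx,cy)=(0.9950,-0.1004)
member 8 (4-5): L=5.7427, (cx,cy)=(0.2990,0.9543)
solve A·x = −loads:
  F[0-1] = +683.9772 N (tension)
  F[0-2] = +297.3589 N (tension)
  F[1-2] = -753.3619 N (compression)
  F[1-3] = +370.7359 N (tension)
  F[2-3] = +738.1720 N (tension)
  F[2-4] = -75.0540 N (compression)
  F[3-4] = -765.1197 N (compression)
  F[3-5] = +721.6784 N (tension)
  F[4-5] = -904.9015 N (compression)
  Rx@0 = -447.4800 N
  Ry@0 = -667.2994 N
  Ry@4 = +1603.2294 N

297.359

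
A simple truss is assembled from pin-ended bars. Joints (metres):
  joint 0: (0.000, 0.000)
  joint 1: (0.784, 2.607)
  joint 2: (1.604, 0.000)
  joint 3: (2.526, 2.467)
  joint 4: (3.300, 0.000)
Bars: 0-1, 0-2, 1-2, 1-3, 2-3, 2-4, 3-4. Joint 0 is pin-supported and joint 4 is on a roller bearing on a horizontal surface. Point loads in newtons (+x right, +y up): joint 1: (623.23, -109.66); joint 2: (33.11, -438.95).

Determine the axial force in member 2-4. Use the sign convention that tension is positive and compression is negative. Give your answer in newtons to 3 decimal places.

N=5 nodes, M=7 members, R=3 reactions → 2N=10, M+R=10
member 0 (0-1): L=2.7223, (cx,cy)=(0.2880,0.9576)
member 1 (0-2): L=1.6040, (cx,cy)=(1.0000,0.0000)
member 2 (1-2): L=2.7329, (cx,cy)=(0.3000,-0.9539)
member 3 (1-3): L=1.7476, (cx,cy)=(0.9968,-0.0801)
member 4 (2-3): L=2.6337, (cx,cy)=(0.3501,0.9367)
member 5 (2-4): L=1.6960, (cx,cy)=(1.0000,0.0000)
member 6 (3-4): L=2.5856, (cx,cy)=(0.2994,-0.9541)
solve A·x = −loads:
  F[0-1] = +191.2532 N (tension)
  F[0-2] = +601.2614 N (tension)
  F[1-2] = -265.8064 N (compression)
  F[1-3] = -489.9721 N (compression)
  F[2-3] = +739.2927 N (tension)
  F[2-4] = +229.5836 N (tension)
  F[3-4] = -766.9303 N (compression)
  Rx@0 = -656.3400 N
  Ry@0 = -183.1506 N
  Ry@4 = +731.7606 N

229.584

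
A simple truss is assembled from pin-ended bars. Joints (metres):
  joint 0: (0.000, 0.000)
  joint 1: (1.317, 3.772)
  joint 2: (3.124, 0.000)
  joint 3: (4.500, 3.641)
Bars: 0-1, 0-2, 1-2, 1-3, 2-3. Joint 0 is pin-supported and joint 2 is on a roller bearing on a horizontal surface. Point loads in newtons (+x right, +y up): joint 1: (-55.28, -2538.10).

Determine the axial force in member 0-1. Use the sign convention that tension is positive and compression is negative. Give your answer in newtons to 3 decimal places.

-1625.712

N=4 nodes, M=5 members, R=3 reactions → 2N=8, M+R=8
member 0 (0-1): L=3.9953, (cx,cy)=(0.3296,0.9441)
member 1 (0-2): L=3.1240, (cx,cy)=(1.0000,0.0000)
member 2 (1-2): L=4.1825, (cx,cy)=(0.4320,-0.9019)
member 3 (1-3): L=3.1857, (cx,cy)=(0.9992,-0.0411)
member 4 (2-3): L=3.8923, (cx,cy)=(0.3535,0.9354)
solve A·x = −loads:
  F[0-1] = -1625.7118 N (compression)
  F[0-2] = +480.6144 N (tension)
  F[1-2] = -1112.4326 N (compression)
  F[1-3] = -0.0000 N (tension)
  F[2-3] = +0.0000 N (tension)
  Rx@0 = +55.2800 N
  Ry@0 = +1534.8473 N
  Ry@2 = +1003.2527 N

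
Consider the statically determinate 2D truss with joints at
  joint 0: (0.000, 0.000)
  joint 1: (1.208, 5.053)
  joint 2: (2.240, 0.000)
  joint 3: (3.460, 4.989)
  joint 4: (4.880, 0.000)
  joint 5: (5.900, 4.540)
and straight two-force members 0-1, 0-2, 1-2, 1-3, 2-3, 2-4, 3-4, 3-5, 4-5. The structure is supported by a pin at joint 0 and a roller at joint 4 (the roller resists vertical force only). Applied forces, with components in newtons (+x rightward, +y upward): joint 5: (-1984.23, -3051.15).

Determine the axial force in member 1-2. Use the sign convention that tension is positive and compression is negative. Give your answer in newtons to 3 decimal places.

1248.812

N=6 nodes, M=9 members, R=3 reactions → 2N=12, M+R=12
member 0 (0-1): L=5.1954, (cx,cy)=(0.2325,0.9726)
member 1 (0-2): L=2.2400, (cx,cy)=(1.0000,0.0000)
member 2 (1-2): L=5.1573, (cx,cy)=(0.2001,-0.9798)
member 3 (1-3): L=2.2529, (cx,cy)=(0.9996,-0.0284)
member 4 (2-3): L=5.1360, (cx,cy)=(0.2375,0.9714)
member 5 (2-4): L=2.6400, (cx,cy)=(1.0000,0.0000)
member 6 (3-4): L=5.1871, (cx,cy)=(0.2738,-0.9618)
member 7 (3-5): L=2.4810, (cx,cy)=(0.9835,-0.1810)
member 8 (4-5): L=4.6532, (cx,cy)=(0.2192,0.9757)
solve A·x = −loads:
  F[0-1] = -1242.2915 N (compression)
  F[0-2] = -1695.3800 N (compression)
  F[1-2] = +1248.8125 N (tension)
  F[1-3] = -538.9603 N (compression)
  F[2-3] = -1259.6071 N (compression)
  F[2-4] = -1146.2816 N (compression)
  F[3-4] = +1494.8467 N (tension)
  F[3-5] = -1268.1078 N (compression)
  F[4-5] = -3362.4278 N (compression)
  Rx@0 = +1984.2300 N
  Ry@0 = +1208.2441 N
  Ry@4 = +1842.9059 N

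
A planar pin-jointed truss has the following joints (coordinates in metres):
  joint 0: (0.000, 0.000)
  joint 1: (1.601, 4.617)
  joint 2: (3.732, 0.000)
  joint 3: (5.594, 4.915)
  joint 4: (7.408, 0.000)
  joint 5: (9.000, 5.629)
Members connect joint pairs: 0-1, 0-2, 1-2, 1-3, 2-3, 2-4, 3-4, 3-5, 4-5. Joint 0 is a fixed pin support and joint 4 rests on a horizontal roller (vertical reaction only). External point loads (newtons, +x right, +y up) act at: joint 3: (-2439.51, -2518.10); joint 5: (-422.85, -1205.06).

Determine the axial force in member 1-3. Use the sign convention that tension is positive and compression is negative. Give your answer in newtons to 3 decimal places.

-1800.252

N=6 nodes, M=9 members, R=3 reactions → 2N=12, M+R=12
member 0 (0-1): L=4.8867, (cx,cy)=(0.3276,0.9448)
member 1 (0-2): L=3.7320, (cx,cy)=(1.0000,0.0000)
member 2 (1-2): L=5.0851, (cx,cy)=(0.4191,-0.9080)
member 3 (1-3): L=4.0041, (cx,cy)=(0.9972,0.0744)
member 4 (2-3): L=5.2559, (cx,cy)=(0.3543,0.9351)
member 5 (2-4): L=3.6760, (cx,cy)=(1.0000,0.0000)
member 6 (3-4): L=5.2391, (cx,cy)=(0.3462,-0.9381)
member 7 (3-5): L=3.4800, (cx,cy)=(0.9787,0.2052)
member 8 (4-5): L=5.8498, (cx,cy)=(0.2721,0.9623)
solve A·x = −loads:
  F[0-1] = -2431.6976 N (compression)
  F[0-2] = -2065.6785 N (compression)
  F[1-2] = +2382.8385 N (tension)
  F[1-3] = -1800.2518 N (compression)
  F[2-3] = -2313.5567 N (compression)
  F[2-4] = -247.4773 N (compression)
  F[3-4] = -254.6436 N (compression)
  F[3-5] = -89.0992 N (compression)
  F[4-5] = -1233.3304 N (compression)
  Rx@0 = +2862.3600 N
  Ry@0 = +2297.4881 N
  Ry@4 = +1425.6719 N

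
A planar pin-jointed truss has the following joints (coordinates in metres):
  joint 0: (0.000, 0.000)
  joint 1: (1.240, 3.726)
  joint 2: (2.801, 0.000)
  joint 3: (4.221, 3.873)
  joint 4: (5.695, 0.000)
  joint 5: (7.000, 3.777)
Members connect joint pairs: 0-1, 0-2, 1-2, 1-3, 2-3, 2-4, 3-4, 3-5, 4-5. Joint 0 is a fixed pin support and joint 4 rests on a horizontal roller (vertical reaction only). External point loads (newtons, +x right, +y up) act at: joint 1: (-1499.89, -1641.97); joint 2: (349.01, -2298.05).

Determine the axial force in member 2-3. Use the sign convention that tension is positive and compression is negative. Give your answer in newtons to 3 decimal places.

559.670

N=6 nodes, M=9 members, R=3 reactions → 2N=12, M+R=12
member 0 (0-1): L=3.9269, (cx,cy)=(0.3158,0.9488)
member 1 (0-2): L=2.8010, (cx,cy)=(1.0000,0.0000)
member 2 (1-2): L=4.0398, (cx,cy)=(0.3864,-0.9223)
member 3 (1-3): L=2.9846, (cx,cy)=(0.9988,0.0493)
member 4 (2-3): L=4.1251, (cx,cy)=(0.3442,0.9389)
member 5 (2-4): L=2.8940, (cx,cy)=(1.0000,0.0000)
member 6 (3-4): L=4.1440, (cx,cy)=(0.3557,-0.9346)
member 7 (3-5): L=2.7807, (cx,cy)=(0.9994,-0.0345)
member 8 (4-5): L=3.9961, (cx,cy)=(0.3266,0.9452)
solve A·x = −loads:
  F[0-1] = -3618.7074 N (compression)
  F[0-2] = -8.2031 N (compression)
  F[1-2] = +1921.8588 N (tension)
  F[1-3] = -385.8758 N (compression)
  F[2-3] = +559.6702 N (tension)
  F[2-4] = +192.7504 N (tension)
  F[3-4] = -541.8991 N (compression)
  F[3-5] = +0.0000 N (tension)
  F[4-5] = -0.0000 N (compression)
  Rx@0 = +1150.8800 N
  Ry@0 = +3433.5598 N
  Ry@4 = +506.4602 N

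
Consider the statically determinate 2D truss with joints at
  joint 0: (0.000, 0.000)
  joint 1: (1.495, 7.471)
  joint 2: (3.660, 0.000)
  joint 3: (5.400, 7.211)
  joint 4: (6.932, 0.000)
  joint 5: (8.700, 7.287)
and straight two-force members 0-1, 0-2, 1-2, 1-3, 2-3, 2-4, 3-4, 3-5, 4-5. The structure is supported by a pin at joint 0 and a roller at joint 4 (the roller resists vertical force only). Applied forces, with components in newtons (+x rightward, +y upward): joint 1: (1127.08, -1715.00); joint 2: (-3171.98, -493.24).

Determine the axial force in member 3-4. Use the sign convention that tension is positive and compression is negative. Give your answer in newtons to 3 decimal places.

-1886.187

N=6 nodes, M=9 members, R=3 reactions → 2N=12, M+R=12
member 0 (0-1): L=7.6191, (cx,cy)=(0.1962,0.9806)
member 1 (0-2): L=3.6600, (cx,cy)=(1.0000,0.0000)
member 2 (1-2): L=7.7784, (cx,cy)=(0.2783,-0.9605)
member 3 (1-3): L=3.9136, (cx,cy)=(0.9978,-0.0664)
member 4 (2-3): L=7.4180, (cx,cy)=(0.2346,0.9721)
member 5 (2-4): L=3.2720, (cx,cy)=(1.0000,0.0000)
member 6 (3-4): L=7.3719, (cx,cy)=(0.2078,-0.9782)
member 7 (3-5): L=3.3009, (cx,cy)=(0.9997,0.0230)
member 8 (4-5): L=7.4984, (cx,cy)=(0.2358,0.9718)
solve A·x = −loads:
  F[0-1] = -370.4327 N (compression)
  F[0-2] = -1972.2148 N (compression)
  F[1-2] = -1350.2670 N (compression)
  F[1-3] = -825.7617 N (compression)
  F[2-3] = +1841.5277 N (tension)
  F[2-4] = +391.9779 N (tension)
  F[3-4] = -1886.1873 N (compression)
  F[3-5] = +0.0000 N (tension)
  F[4-5] = -0.0000 N (compression)
  Rx@0 = +2044.9000 N
  Ry@0 = +363.2316 N
  Ry@4 = +1845.0084 N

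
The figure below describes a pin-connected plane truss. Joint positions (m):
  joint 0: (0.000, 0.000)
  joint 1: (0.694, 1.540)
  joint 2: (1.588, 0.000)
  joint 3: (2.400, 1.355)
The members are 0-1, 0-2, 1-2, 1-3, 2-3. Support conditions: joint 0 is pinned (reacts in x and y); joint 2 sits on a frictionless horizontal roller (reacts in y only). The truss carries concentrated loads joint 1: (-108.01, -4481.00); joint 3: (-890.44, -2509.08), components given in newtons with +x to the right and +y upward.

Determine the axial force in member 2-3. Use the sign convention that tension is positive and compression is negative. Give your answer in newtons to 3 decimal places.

-2852.327

N=4 nodes, M=5 members, R=3 reactions → 2N=8, M+R=8
member 0 (0-1): L=1.6892, (cx,cy)=(0.4109,0.9117)
member 1 (0-2): L=1.5880, (cx,cy)=(1.0000,0.0000)
member 2 (1-2): L=1.7807, (cx,cy)=(0.5021,-0.8648)
member 3 (1-3): L=1.7160, (cx,cy)=(0.9942,-0.1078)
member 4 (2-3): L=1.5797, (cx,cy)=(0.5140,0.8578)
solve A·x = −loads:
  F[0-1] = -2308.0331 N (compression)
  F[0-2] = -50.1786 N (compression)
  F[1-2] = -2820.4193 N (compression)
  F[1-3] = +579.1173 N (tension)
  F[2-3] = -2852.3265 N (compression)
  Rx@0 = +998.4500 N
  Ry@0 = +2104.2334 N
  Ry@2 = +4885.8466 N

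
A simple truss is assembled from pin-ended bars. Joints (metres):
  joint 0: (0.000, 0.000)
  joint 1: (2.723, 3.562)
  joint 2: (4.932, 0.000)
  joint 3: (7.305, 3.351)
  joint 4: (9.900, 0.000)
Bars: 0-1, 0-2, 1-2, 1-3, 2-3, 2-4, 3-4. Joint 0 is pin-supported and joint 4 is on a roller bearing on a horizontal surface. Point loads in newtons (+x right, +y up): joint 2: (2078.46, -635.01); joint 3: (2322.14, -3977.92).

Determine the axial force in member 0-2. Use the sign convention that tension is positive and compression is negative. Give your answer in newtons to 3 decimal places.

N=5 nodes, M=7 members, R=3 reactions → 2N=10, M+R=10
member 0 (0-1): L=4.4836, (cx,cy)=(0.6073,0.7945)
member 1 (0-2): L=4.9320, (cx,cy)=(1.0000,0.0000)
member 2 (1-2): L=4.1914, (cx,cy)=(0.5270,-0.8498)
member 3 (1-3): L=4.5869, (cx,cy)=(0.9989,-0.0460)
member 4 (2-3): L=4.1061, (cx,cy)=(0.5779,0.8161)
member 5 (2-4): L=4.9680, (cx,cy)=(1.0000,0.0000)
member 6 (3-4): L=4.2383, (cx,cy)=(0.6123,-0.7906)
solve A·x = −loads:
  F[0-1] = -724.2061 N (compression)
  F[0-2] = +4840.4291 N (tension)
  F[1-2] = +721.4403 N (tension)
  F[1-3] = -820.9233 N (compression)
  F[2-3] = +26.8340 N (tension)
  F[2-4] = +3126.6865 N (tension)
  F[3-4] = -5106.6858 N (compression)
  Rx@0 = -4400.6000 N
  Ry@0 = +575.3476 N
  Ry@4 = +4037.5824 N

4840.429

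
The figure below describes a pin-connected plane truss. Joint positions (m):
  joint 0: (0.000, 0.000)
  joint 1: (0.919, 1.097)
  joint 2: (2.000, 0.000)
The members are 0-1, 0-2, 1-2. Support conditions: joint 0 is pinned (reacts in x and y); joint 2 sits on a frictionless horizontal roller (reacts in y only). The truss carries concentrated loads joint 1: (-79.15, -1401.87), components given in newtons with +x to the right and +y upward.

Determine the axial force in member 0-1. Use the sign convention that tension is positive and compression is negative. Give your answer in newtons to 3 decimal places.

N=3 nodes, M=3 members, R=3 reactions → 2N=6, M+R=6
member 0 (0-1): L=1.4311, (cx,cy)=(0.6422,0.7666)
member 1 (0-2): L=2.0000, (cx,cy)=(1.0000,0.0000)
member 2 (1-2): L=1.5401, (cx,cy)=(0.7019,-0.7123)
solve A·x = −loads:
  F[0-1] = -1045.0936 N (compression)
  F[0-2] = +591.9835 N (tension)
  F[1-2] = -843.4095 N (compression)
  Rx@0 = +79.1500 N
  Ry@0 = +801.1245 N
  Ry@2 = +600.7455 N

-1045.094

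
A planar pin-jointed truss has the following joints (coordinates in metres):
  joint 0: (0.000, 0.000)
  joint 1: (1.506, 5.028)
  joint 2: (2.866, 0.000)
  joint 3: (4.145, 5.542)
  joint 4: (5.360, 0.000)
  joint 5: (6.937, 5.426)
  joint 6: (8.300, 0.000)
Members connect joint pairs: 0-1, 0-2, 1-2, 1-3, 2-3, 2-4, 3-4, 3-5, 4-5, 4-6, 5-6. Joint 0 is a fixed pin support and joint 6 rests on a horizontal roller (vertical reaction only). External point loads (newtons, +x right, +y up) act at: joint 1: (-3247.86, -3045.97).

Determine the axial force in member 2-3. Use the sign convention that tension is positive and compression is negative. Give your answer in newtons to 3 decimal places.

-1742.358

N=7 nodes, M=11 members, R=3 reactions → 2N=14, M+R=14
member 0 (0-1): L=5.2487, (cx,cy)=(0.2869,0.9580)
member 1 (0-2): L=2.8660, (cx,cy)=(1.0000,0.0000)
member 2 (1-2): L=5.2087, (cx,cy)=(0.2611,-0.9653)
member 3 (1-3): L=2.6886, (cx,cy)=(0.9816,0.1912)
member 4 (2-3): L=5.6877, (cx,cy)=(0.2249,0.9744)
member 5 (2-4): L=2.4940, (cx,cy)=(1.0000,0.0000)
member 6 (3-4): L=5.6736, (cx,cy)=(0.2141,-0.9768)
member 7 (3-5): L=2.7944, (cx,cy)=(0.9991,-0.0415)
member 8 (4-5): L=5.6505, (cx,cy)=(0.2791,0.9603)
member 9 (4-6): L=2.9400, (cx,cy)=(1.0000,0.0000)
member 10 (5-6): L=5.5946, (cx,cy)=(0.2436,-0.9699)
solve A·x = −loads:
  F[0-1] = -4656.5905 N (compression)
  F[0-2] = -1911.7521 N (compression)
  F[1-2] = +1758.7416 N (tension)
  F[1-3] = +1479.8355 N (tension)
  F[2-3] = -1742.3576 N (compression)
  F[2-4] = -1060.7324 N (compression)
  F[3-4] = +1416.2048 N (tension)
  F[3-5] = +758.1071 N (tension)
  F[4-5] = -1440.5919 N (compression)
  F[4-6] = -355.4000 N (compression)
  F[5-6] = +1458.7755 N (tension)
  Rx@0 = +3247.8600 N
  Ry@0 = +4460.7904 N
  Ry@6 = -1414.8204 N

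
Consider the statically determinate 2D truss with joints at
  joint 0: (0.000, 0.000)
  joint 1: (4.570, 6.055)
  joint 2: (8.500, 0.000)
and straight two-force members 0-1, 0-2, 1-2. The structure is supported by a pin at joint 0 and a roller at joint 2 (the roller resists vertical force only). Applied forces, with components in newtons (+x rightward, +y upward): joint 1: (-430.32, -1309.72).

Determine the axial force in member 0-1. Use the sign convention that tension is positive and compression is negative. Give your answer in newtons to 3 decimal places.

-1142.719

N=3 nodes, M=3 members, R=3 reactions → 2N=6, M+R=6
member 0 (0-1): L=7.5860, (cx,cy)=(0.6024,0.7982)
member 1 (0-2): L=8.5000, (cx,cy)=(1.0000,0.0000)
member 2 (1-2): L=7.2186, (cx,cy)=(0.5444,-0.8388)
solve A·x = −loads:
  F[0-1] = -1142.7195 N (compression)
  F[0-2] = +258.0802 N (tension)
  F[1-2] = -474.0390 N (compression)
  Rx@0 = +430.3200 N
  Ry@0 = +912.0926 N
  Ry@2 = +397.6274 N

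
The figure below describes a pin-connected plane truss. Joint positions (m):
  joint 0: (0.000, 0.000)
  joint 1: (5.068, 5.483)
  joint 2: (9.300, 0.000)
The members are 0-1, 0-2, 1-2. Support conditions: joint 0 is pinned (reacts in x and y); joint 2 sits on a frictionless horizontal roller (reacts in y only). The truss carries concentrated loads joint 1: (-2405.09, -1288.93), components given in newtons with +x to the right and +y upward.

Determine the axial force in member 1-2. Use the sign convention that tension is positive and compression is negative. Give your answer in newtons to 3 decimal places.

N=3 nodes, M=3 members, R=3 reactions → 2N=6, M+R=6
member 0 (0-1): L=7.4665, (cx,cy)=(0.6788,0.7344)
member 1 (0-2): L=9.3000, (cx,cy)=(1.0000,0.0000)
member 2 (1-2): L=6.9263, (cx,cy)=(0.6110,-0.7916)
solve A·x = −loads:
  F[0-1] = -2729.6211 N (compression)
  F[0-2] = -552.3066 N (compression)
  F[1-2] = +903.9273 N (tension)
  Rx@0 = +2405.0900 N
  Ry@0 = +2004.5011 N
  Ry@2 = -715.5711 N

903.927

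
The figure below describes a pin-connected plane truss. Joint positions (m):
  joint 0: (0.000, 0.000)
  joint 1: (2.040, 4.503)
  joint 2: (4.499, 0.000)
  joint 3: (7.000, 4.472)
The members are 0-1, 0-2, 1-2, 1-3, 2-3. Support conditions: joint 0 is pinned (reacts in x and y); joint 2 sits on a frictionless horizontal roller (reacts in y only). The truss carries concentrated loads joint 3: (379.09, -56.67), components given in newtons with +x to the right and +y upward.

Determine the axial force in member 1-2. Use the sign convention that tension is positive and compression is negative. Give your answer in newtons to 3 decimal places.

-468.147

N=4 nodes, M=5 members, R=3 reactions → 2N=8, M+R=8
member 0 (0-1): L=4.9435, (cx,cy)=(0.4127,0.9109)
member 1 (0-2): L=4.4990, (cx,cy)=(1.0000,0.0000)
member 2 (1-2): L=5.1307, (cx,cy)=(0.4793,-0.8777)
member 3 (1-3): L=4.9601, (cx,cy)=(1.0000,-0.0062)
member 4 (2-3): L=5.1238, (cx,cy)=(0.4881,0.8728)
solve A·x = −loads:
  F[0-1] = +448.2649 N (tension)
  F[0-2] = +194.1092 N (tension)
  F[1-2] = -468.1473 N (compression)
  F[1-3] = +409.3603 N (tension)
  F[2-3] = -61.9989 N (compression)
  Rx@0 = -379.0900 N
  Ry@0 = -408.3179 N
  Ry@2 = +464.9879 N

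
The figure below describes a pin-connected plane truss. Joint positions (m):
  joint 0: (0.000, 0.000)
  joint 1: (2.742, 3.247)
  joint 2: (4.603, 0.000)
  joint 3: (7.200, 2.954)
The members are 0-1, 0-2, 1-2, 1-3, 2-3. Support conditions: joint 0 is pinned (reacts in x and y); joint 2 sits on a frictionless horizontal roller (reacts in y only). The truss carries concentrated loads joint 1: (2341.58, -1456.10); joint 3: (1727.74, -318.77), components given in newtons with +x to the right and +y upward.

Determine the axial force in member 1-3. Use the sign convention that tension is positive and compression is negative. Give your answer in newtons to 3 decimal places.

1902.395

N=4 nodes, M=5 members, R=3 reactions → 2N=8, M+R=8
member 0 (0-1): L=4.2499, (cx,cy)=(0.6452,0.7640)
member 1 (0-2): L=4.6030, (cx,cy)=(1.0000,0.0000)
member 2 (1-2): L=3.7425, (cx,cy)=(0.4973,-0.8676)
member 3 (1-3): L=4.4676, (cx,cy)=(0.9978,-0.0656)
member 4 (2-3): L=3.9333, (cx,cy)=(0.6603,0.7510)
solve A·x = −loads:
  F[0-1] = +3078.0688 N (tension)
  F[0-2] = +2083.3715 N (tension)
  F[1-2] = -4532.6932 N (compression)
  F[1-3] = +1902.3947 N (tension)
  F[2-3] = -258.3184 N (compression)
  Rx@0 = -4069.3200 N
  Ry@0 = -2351.7049 N
  Ry@2 = +4126.5749 N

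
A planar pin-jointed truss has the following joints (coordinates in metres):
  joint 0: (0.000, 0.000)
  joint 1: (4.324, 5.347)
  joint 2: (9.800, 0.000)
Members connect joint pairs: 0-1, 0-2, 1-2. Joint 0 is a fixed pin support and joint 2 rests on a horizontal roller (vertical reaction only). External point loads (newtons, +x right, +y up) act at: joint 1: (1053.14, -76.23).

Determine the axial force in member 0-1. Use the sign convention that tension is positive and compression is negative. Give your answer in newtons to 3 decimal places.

684.200

N=3 nodes, M=3 members, R=3 reactions → 2N=6, M+R=6
member 0 (0-1): L=6.8766, (cx,cy)=(0.6288,0.7776)
member 1 (0-2): L=9.8000, (cx,cy)=(1.0000,0.0000)
member 2 (1-2): L=7.6536, (cx,cy)=(0.7155,-0.6986)
solve A·x = −loads:
  F[0-1] = +684.1995 N (tension)
  F[0-2] = +622.9148 N (tension)
  F[1-2] = -870.6202 N (compression)
  Rx@0 = -1053.1400 N
  Ry@0 = -532.0106 N
  Ry@2 = +608.2406 N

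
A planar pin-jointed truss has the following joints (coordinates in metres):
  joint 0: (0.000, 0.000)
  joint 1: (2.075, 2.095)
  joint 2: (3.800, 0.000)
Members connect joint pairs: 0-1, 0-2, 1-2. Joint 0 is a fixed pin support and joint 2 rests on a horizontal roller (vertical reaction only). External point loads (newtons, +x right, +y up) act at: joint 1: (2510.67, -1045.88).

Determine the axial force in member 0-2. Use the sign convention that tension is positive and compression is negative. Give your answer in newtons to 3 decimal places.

N=3 nodes, M=3 members, R=3 reactions → 2N=6, M+R=6
member 0 (0-1): L=2.9487, (cx,cy)=(0.7037,0.7105)
member 1 (0-2): L=3.8000, (cx,cy)=(1.0000,0.0000)
member 2 (1-2): L=2.7138, (cx,cy)=(0.6356,-0.7720)
solve A·x = −loads:
  F[0-1] = +1279.9582 N (tension)
  F[0-2] = +1609.9541 N (tension)
  F[1-2] = -2532.7973 N (compression)
  Rx@0 = -2510.6700 N
  Ry@0 = -909.3975 N
  Ry@2 = +1955.2775 N

1609.954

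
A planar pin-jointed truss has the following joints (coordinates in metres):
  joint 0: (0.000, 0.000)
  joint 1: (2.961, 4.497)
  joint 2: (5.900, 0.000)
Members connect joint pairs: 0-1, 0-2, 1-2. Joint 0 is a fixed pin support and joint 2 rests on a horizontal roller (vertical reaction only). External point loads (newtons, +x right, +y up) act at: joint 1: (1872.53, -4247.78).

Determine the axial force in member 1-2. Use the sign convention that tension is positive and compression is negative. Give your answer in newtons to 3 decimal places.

N=3 nodes, M=3 members, R=3 reactions → 2N=6, M+R=6
member 0 (0-1): L=5.3843, (cx,cy)=(0.5499,0.8352)
member 1 (0-2): L=5.9000, (cx,cy)=(1.0000,0.0000)
member 2 (1-2): L=5.3722, (cx,cy)=(0.5471,-0.8371)
solve A·x = −loads:
  F[0-1] = -824.6107 N (compression)
  F[0-2] = +2326.0112 N (tension)
  F[1-2] = -4251.7319 N (compression)
  Rx@0 = -1872.5300 N
  Ry@0 = +688.7217 N
  Ry@2 = +3559.0583 N

-4251.732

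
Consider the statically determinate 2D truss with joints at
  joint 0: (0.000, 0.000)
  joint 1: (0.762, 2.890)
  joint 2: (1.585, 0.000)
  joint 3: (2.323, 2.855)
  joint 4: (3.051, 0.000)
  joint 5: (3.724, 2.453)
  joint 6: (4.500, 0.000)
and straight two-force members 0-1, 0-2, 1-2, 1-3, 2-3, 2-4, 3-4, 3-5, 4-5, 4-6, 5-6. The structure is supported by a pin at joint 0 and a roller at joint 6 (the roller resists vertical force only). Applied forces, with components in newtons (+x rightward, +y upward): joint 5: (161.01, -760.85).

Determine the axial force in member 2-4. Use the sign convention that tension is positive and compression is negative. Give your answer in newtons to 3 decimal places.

N=7 nodes, M=11 members, R=3 reactions → 2N=14, M+R=14
member 0 (0-1): L=2.9888, (cx,cy)=(0.2550,0.9670)
member 1 (0-2): L=1.5850, (cx,cy)=(1.0000,0.0000)
member 2 (1-2): L=3.0049, (cx,cy)=(0.2739,-0.9618)
member 3 (1-3): L=1.5614, (cx,cy)=(0.9997,-0.0224)
member 4 (2-3): L=2.9488, (cx,cy)=(0.2503,0.9682)
member 5 (2-4): L=1.4660, (cx,cy)=(1.0000,0.0000)
member 6 (3-4): L=2.9464, (cx,cy)=(0.2471,-0.9690)
member 7 (3-5): L=1.4575, (cx,cy)=(0.9612,-0.2758)
member 8 (4-5): L=2.5436, (cx,cy)=(0.2646,0.9644)
member 9 (4-6): L=1.4490, (cx,cy)=(1.0000,0.0000)
member 10 (5-6): L=2.5728, (cx,cy)=(0.3016,-0.9534)
solve A·x = −loads:
  F[0-1] = -44.9205 N (compression)
  F[0-2] = +172.4627 N (tension)
  F[1-2] = +45.7219 N (tension)
  F[1-3] = -23.9813 N (compression)
  F[2-3] = -45.4190 N (compression)
  F[2-4] = +196.3522 N (tension)
  F[3-4] = +59.6562 N (tension)
  F[3-5] = -52.1033 N (compression)
  F[4-5] = -59.9427 N (compression)
  F[4-6] = +226.9520 N (tension)
  F[5-6] = -752.4560 N (compression)
  Rx@0 = -161.0100 N
  Ry@0 = +43.4360 N
  Ry@6 = +717.4140 N

196.352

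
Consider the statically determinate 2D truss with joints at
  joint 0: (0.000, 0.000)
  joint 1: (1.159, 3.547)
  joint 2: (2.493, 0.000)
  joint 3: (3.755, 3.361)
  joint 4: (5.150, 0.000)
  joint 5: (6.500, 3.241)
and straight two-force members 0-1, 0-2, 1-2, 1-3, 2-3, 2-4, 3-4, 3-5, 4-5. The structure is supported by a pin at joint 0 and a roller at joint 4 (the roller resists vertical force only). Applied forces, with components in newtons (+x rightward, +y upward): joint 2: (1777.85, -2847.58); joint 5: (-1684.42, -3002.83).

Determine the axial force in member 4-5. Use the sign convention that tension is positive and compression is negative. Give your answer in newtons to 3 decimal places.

N=6 nodes, M=9 members, R=3 reactions → 2N=12, M+R=12
member 0 (0-1): L=3.7316, (cx,cy)=(0.3106,0.9505)
member 1 (0-2): L=2.4930, (cx,cy)=(1.0000,0.0000)
member 2 (1-2): L=3.7896, (cx,cy)=(0.3520,-0.9360)
member 3 (1-3): L=2.6027, (cx,cy)=(0.9974,-0.0715)
member 4 (2-3): L=3.5901, (cx,cy)=(0.3515,0.9362)
member 5 (2-4): L=2.6570, (cx,cy)=(1.0000,0.0000)
member 6 (3-4): L=3.6390, (cx,cy)=(0.3833,-0.9236)
member 7 (3-5): L=2.7476, (cx,cy)=(0.9990,-0.0437)
member 8 (4-5): L=3.5109, (cx,cy)=(0.3845,0.9231)
solve A·x = −loads:
  F[0-1] = -1832.6591 N (compression)
  F[0-2] = +662.6439 N (tension)
  F[1-2] = +1957.4670 N (tension)
  F[1-3] = -1261.5065 N (compression)
  F[2-3] = +1084.6260 N (tension)
  F[2-4] = -807.4071 N (compression)
  F[3-4] = -1176.8482 N (compression)
  F[3-5] = -426.2788 N (compression)
  F[4-5] = -3273.0853 N (compression)
  Rx@0 = -93.4300 N
  Ry@0 = +1742.0203 N
  Ry@4 = +4108.3897 N

-3273.085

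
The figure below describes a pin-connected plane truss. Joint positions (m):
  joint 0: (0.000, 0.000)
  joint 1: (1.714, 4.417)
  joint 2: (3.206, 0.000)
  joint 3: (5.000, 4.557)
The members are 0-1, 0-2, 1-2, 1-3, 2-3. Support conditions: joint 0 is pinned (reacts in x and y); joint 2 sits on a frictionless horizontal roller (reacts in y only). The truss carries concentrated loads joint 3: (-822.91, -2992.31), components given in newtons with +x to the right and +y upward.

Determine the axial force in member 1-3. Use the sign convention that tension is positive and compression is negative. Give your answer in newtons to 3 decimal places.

361.488

N=4 nodes, M=5 members, R=3 reactions → 2N=8, M+R=8
member 0 (0-1): L=4.7379, (cx,cy)=(0.3618,0.9323)
member 1 (0-2): L=3.2060, (cx,cy)=(1.0000,0.0000)
member 2 (1-2): L=4.6622, (cx,cy)=(0.3200,-0.9474)
member 3 (1-3): L=3.2890, (cx,cy)=(0.9991,0.0426)
member 4 (2-3): L=4.8974, (cx,cy)=(0.3663,0.9305)
solve A·x = −loads:
  F[0-1] = +541.4121 N (tension)
  F[0-2] = -1018.7733 N (compression)
  F[1-2] = -516.5185 N (compression)
  F[1-3] = +361.4880 N (tension)
  F[2-3] = -3232.3777 N (compression)
  Rx@0 = +822.9100 N
  Ry@0 = -504.7421 N
  Ry@2 = +3497.0521 N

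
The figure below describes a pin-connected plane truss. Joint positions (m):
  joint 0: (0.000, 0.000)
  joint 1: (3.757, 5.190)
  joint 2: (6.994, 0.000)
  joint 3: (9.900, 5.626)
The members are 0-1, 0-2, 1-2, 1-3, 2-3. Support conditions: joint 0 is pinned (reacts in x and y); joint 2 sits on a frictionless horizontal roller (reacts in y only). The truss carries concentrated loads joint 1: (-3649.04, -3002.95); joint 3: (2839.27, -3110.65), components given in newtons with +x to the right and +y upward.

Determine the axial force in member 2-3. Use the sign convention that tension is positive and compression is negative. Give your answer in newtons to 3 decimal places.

N=4 nodes, M=5 members, R=3 reactions → 2N=8, M+R=8
member 0 (0-1): L=6.4071, (cx,cy)=(0.5864,0.8100)
member 1 (0-2): L=6.9940, (cx,cy)=(1.0000,0.0000)
member 2 (1-2): L=6.1167, (cx,cy)=(0.5292,-0.8485)
member 3 (1-3): L=6.1585, (cx,cy)=(0.9975,0.0708)
member 4 (2-3): L=6.3322, (cx,cy)=(0.4589,0.8885)
solve A·x = −loads:
  F[0-1] = -643.5180 N (compression)
  F[0-2] = -432.4244 N (compression)
  F[1-2] = -2538.7473 N (compression)
  F[1-3] = +4626.8225 N (tension)
  F[2-3] = -3869.7927 N (compression)
  Rx@0 = +809.7700 N
  Ry@0 = +521.2732 N
  Ry@2 = +5592.3268 N

-3869.793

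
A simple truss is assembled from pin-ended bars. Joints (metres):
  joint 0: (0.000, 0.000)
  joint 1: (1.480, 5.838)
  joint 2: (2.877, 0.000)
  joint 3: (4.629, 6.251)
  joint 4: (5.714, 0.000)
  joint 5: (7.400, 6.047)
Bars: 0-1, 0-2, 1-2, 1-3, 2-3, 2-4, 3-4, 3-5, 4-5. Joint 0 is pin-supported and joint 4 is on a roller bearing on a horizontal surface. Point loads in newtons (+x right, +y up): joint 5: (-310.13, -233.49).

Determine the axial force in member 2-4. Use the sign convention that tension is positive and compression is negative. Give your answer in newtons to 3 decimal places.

N=6 nodes, M=9 members, R=3 reactions → 2N=12, M+R=12
member 0 (0-1): L=6.0227, (cx,cy)=(0.2457,0.9693)
member 1 (0-2): L=2.8770, (cx,cy)=(1.0000,0.0000)
member 2 (1-2): L=6.0028, (cx,cy)=(0.2327,-0.9725)
member 3 (1-3): L=3.1760, (cx,cy)=(0.9915,0.1300)
member 4 (2-3): L=6.4919, (cx,cy)=(0.2699,0.9629)
member 5 (2-4): L=2.8370, (cx,cy)=(1.0000,0.0000)
member 6 (3-4): L=6.3445, (cx,cy)=(0.1710,-0.9853)
member 7 (3-5): L=2.7785, (cx,cy)=(0.9973,-0.0734)
member 8 (4-5): L=6.2776, (cx,cy)=(0.2686,0.9633)
solve A·x = −loads:
  F[0-1] = -267.5120 N (compression)
  F[0-2] = -244.3922 N (compression)
  F[1-2] = +249.9213 N (tension)
  F[1-3] = -124.9616 N (compression)
  F[2-3] = -252.4254 N (compression)
  F[2-4] = -118.1061 N (compression)
  F[3-4] = +281.1266 N (tension)
  F[3-5] = -240.7507 N (compression)
  F[4-5] = -260.7461 N (compression)
  Rx@0 = +310.1300 N
  Ry@0 = +259.3091 N
  Ry@4 = -25.8191 N

-118.106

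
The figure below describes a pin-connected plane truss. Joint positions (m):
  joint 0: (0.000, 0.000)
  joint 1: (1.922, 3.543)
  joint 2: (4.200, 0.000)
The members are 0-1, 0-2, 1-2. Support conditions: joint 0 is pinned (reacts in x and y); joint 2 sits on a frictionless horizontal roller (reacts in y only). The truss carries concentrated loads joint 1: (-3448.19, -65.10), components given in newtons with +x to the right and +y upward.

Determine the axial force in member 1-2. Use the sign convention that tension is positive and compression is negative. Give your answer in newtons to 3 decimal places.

N=3 nodes, M=3 members, R=3 reactions → 2N=6, M+R=6
member 0 (0-1): L=4.0307, (cx,cy)=(0.4768,0.8790)
member 1 (0-2): L=4.2000, (cx,cy)=(1.0000,0.0000)
member 2 (1-2): L=4.2121, (cx,cy)=(0.5408,-0.8411)
solve A·x = −loads:
  F[0-1] = -3349.4047 N (compression)
  F[0-2] = -1851.0782 N (compression)
  F[1-2] = +3422.7404 N (tension)
  Rx@0 = +3448.1900 N
  Ry@0 = +2944.1036 N
  Ry@2 = -2879.0036 N

3422.740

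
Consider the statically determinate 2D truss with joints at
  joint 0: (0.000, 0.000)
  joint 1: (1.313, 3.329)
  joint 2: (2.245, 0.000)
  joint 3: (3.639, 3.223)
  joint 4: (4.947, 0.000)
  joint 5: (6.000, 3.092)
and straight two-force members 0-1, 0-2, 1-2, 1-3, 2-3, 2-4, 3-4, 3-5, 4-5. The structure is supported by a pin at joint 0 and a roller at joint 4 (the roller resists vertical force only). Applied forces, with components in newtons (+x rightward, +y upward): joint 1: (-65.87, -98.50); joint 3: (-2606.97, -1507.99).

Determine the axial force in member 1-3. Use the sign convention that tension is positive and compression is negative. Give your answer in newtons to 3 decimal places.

-1419.084

N=6 nodes, M=9 members, R=3 reactions → 2N=12, M+R=12
member 0 (0-1): L=3.5786, (cx,cy)=(0.3669,0.9303)
member 1 (0-2): L=2.2450, (cx,cy)=(1.0000,0.0000)
member 2 (1-2): L=3.4570, (cx,cy)=(0.2696,-0.9630)
member 3 (1-3): L=2.3284, (cx,cy)=(0.9990,-0.0455)
member 4 (2-3): L=3.5115, (cx,cy)=(0.3970,0.9178)
member 5 (2-4): L=2.7020, (cx,cy)=(1.0000,0.0000)
member 6 (3-4): L=3.4783, (cx,cy)=(0.3760,-0.9266)
member 7 (3-5): L=2.3646, (cx,cy)=(0.9985,-0.0554)
member 8 (4-5): L=3.2664, (cx,cy)=(0.3224,0.9466)
solve A·x = −loads:
  F[0-1] = -2379.8297 N (compression)
  F[0-2] = -1799.6670 N (compression)
  F[1-2] = +2263.7800 N (tension)
  F[1-3] = -1419.0842 N (compression)
  F[2-3] = -2375.1256 N (compression)
  F[2-4] = -246.4892 N (compression)
  F[3-4] = +655.4772 N (tension)
  F[3-5] = -0.0000 N (tension)
  F[4-5] = +0.0000 N (tension)
  Rx@0 = +2672.8400 N
  Ry@0 = +2213.8560 N
  Ry@4 = -607.3660 N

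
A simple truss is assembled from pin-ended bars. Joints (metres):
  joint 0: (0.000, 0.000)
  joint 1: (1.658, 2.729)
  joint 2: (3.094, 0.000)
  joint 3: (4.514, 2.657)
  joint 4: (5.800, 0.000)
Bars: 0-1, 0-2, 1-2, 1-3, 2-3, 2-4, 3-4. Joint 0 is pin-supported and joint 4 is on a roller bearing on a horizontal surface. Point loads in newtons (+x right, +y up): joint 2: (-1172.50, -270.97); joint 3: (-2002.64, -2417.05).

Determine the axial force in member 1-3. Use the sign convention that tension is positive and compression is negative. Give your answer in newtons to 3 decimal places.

-1815.702

N=5 nodes, M=7 members, R=3 reactions → 2N=10, M+R=10
member 0 (0-1): L=3.1932, (cx,cy)=(0.5192,0.8546)
member 1 (0-2): L=3.0940, (cx,cy)=(1.0000,0.0000)
member 2 (1-2): L=3.0838, (cx,cy)=(0.4657,-0.8850)
member 3 (1-3): L=2.8569, (cx,cy)=(0.9997,-0.0252)
member 4 (2-3): L=3.0126, (cx,cy)=(0.4713,0.8819)
member 5 (2-4): L=2.7060, (cx,cy)=(1.0000,0.0000)
member 6 (3-4): L=2.9519, (cx,cy)=(0.4357,-0.9001)
solve A·x = −loads:
  F[0-1] = -1848.4600 N (compression)
  F[0-2] = -2215.3614 N (compression)
  F[1-2] = +1836.8229 N (tension)
  F[1-3] = -1815.7017 N (compression)
  F[2-3] = -1535.8560 N (compression)
  F[2-4] = +536.4047 N (tension)
  F[3-4] = -1231.2509 N (compression)
  Rx@0 = +3175.1400 N
  Ry@0 = +1579.7561 N
  Ry@4 = +1108.2639 N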